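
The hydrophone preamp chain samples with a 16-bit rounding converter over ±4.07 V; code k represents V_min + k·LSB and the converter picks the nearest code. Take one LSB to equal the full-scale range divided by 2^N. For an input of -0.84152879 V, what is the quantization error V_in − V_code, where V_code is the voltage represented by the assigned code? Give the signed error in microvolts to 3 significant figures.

Full-scale range = 4.07 V − (-4.07 V) = 8.14 V. LSB = 8.14 V / 2^16 ≈ 124.2 µV.
(-0.84152879 − (-4.07)) / LSB = 3.22847121 × 65536/8.14 = 25992.7628. Nearest integer: k = 25993.
V_code = V_min + k × range/2^16 = -4.07 + 25993 × 8.14/65536 = -0.84149932861 V.
Error = V_in − V_code = -0.84152879 − (-0.84149932861) = −29.5 µV.

−29.5 µV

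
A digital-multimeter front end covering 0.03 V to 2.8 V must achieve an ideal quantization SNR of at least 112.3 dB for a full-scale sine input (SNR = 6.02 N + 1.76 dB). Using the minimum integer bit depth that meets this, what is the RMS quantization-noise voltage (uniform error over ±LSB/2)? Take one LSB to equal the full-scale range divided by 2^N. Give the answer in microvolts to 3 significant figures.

1.53 µV

The full-scale span is 2.8 − (0.03) = 2.77 V.
Solving 6.02 N ≥ 112.3 − 1.76: N ≥ 18.362. Round up → N = 19.
LSB = 2.77 V / 2^19 = 5.2834 µV.
V_rms = LSB/√12 = 1.53 µV.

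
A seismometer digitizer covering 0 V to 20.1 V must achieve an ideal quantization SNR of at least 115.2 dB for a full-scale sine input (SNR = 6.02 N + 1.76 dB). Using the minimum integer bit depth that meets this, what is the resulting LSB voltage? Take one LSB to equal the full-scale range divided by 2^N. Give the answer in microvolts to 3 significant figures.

Range is 20.1 V.
N ≥ (115.2 − 1.76)/6.02 = 18.844 → N_min = 19.
LSB = 20.1 V / 2^19 = 38.3 µV.

38.3 µV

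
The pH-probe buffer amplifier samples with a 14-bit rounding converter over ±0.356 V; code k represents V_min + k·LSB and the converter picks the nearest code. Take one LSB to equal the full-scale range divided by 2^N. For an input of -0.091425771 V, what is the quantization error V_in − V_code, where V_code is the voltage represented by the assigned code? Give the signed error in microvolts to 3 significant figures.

The full-scale span is 0.356 − (-0.356) = 0.712 V. LSB = 0.712 V / 2^14 ≈ 43.46 µV.
Position in LSBs: (-0.091425771 − (-0.356)) × 16384/0.712 = 6088.1800; rounding gives k = 6088.
V_code = -0.356 + (6088/16384) × 0.712 = -0.091433593750 V.
V_in − V_code = -0.091425771 − (-0.091433593750) = +7.82 µV.

+7.82 µV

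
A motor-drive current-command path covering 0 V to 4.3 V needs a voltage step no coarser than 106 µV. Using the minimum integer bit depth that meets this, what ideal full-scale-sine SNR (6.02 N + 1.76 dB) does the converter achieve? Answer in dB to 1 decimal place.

Range is 4.3 V.
4.3 V / 106 µV = 40570. Since 2^15 = 32768 and 2^16 = 65536, N = 16.
Ideal SNR at N = 16: 6.02·16 + 1.76 = 98.1 dB.

98.1 dB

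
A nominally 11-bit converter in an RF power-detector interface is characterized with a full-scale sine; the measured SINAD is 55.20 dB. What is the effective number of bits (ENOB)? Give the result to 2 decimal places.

(55.20 − 1.76) / 6.02 = 53.44/6.02 = 8.8771 effective bits.

8.88 bits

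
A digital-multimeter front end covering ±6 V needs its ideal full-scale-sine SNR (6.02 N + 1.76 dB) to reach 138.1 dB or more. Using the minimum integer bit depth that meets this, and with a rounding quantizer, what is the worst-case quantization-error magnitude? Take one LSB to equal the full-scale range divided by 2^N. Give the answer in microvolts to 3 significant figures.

Full-scale range = 6 V − (-6 V) = 12 V.
Required N = ⌈(138.1 − 1.76)/6.02⌉ = ⌈22.648⌉ = 23.
LSB = 12 V / 2^23 = 1.4305 µV.
Half an LSB is 0.715 µV.

0.715 µV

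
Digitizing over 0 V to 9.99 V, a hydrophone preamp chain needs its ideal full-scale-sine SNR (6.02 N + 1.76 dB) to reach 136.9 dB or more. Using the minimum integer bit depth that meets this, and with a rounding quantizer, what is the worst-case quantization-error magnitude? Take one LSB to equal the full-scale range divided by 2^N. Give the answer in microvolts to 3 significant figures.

Range is 9.99 V.
N ≥ (136.9 − 1.76)/6.02 = 22.449 → N_min = 23.
LSB = 9.99 V ÷ 2^23 = 9.99/8388608 V = 1.1909 µV.
|e|_max = LSB/2 = 0.595 µV.

0.595 µV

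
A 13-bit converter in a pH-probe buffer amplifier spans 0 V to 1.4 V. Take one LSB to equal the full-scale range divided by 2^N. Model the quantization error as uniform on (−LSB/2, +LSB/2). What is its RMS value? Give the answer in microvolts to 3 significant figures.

Span = 1.4 V.
One LSB is 1.4 V / 8192 = 170.90 µV.
For a uniform distribution on [−LSB/2, +LSB/2], V_rms = LSB/√12 = 170.90 µV/3.4641 = 49.3 µV.

49.3 µV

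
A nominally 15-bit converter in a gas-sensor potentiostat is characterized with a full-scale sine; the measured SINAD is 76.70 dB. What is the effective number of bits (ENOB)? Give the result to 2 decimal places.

(76.70 − 1.76) / 6.02 = 74.94/6.02 = 12.4485 effective bits.

12.45 bits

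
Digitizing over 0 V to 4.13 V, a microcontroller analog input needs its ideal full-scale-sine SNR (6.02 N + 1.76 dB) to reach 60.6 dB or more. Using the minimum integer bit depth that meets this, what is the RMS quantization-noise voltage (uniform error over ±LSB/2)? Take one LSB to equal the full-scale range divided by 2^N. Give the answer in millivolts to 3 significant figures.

V_FS = 4.13 V.
6.02 N + 1.76 ≥ 60.6 gives N ≥ 9.774, so the minimum integer is 10.
One LSB is 4.13 V / 1024 = 4.0332 mV.
V_rms = LSB/√12 = 1.16 mV.

1.16 mV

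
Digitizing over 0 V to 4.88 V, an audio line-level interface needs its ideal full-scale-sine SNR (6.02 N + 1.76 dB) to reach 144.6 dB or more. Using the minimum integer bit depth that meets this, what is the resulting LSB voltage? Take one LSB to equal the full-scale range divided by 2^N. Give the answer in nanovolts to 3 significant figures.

291 nV

Range is 4.88 V.
Required N = ⌈(144.6 − 1.76)/6.02⌉ = ⌈23.728⌉ = 24.
LSB = 4.88 V / 2^24 = 291 nV.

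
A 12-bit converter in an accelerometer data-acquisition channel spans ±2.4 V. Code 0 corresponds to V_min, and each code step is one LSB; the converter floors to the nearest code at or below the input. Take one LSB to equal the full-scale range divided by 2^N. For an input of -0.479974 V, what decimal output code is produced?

Full-scale range = 2.4 V − (-2.4 V) = 4.8 V. LSB = 4.8 V / 2^12 ≈ 1.172 mV.
(V_in − V_min) × 2^12/range = (-0.479974 − (-2.4)) × 4096/4.8 = 1638.422.
Floor → code = 1638.

1638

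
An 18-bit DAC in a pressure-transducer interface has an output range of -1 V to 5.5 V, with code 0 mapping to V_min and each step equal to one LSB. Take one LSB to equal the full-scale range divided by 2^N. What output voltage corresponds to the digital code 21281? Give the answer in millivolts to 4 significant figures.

-472.3 mV

The full-scale span is 5.5 − (-1) = 6.5 V. LSB = 6.5 V / 2^18.
V_out = -1 + 21281 × (6.5/262144) V
      = -1 + 0.527674 = -0.472326 V.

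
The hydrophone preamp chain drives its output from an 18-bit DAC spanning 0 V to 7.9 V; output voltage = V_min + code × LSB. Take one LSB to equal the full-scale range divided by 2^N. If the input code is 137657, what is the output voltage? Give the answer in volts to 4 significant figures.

V_FS = 7.9 V. LSB = 7.9 V / 2^18.
V_out = V_min + code × LSB = 0 V + 137657 × 7.9 V / 262144
      = 0 V + 4.14845 V = 4.14845 V.

4.148 V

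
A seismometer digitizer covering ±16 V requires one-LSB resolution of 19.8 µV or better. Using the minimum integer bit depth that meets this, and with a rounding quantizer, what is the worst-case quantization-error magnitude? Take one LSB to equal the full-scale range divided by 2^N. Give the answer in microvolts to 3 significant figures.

7.63 µV

Span: 16 V − (-16 V) = 32 V.
Levels needed ≥ 32/19.8 µV = 1.616e6. 2^21 = 2097152 suffices, so N_min = 21.
LSB = 32 V / 2^21 = 15.259 µV.
Max error for round-to-nearest is LSB/2 = 7.63 µV.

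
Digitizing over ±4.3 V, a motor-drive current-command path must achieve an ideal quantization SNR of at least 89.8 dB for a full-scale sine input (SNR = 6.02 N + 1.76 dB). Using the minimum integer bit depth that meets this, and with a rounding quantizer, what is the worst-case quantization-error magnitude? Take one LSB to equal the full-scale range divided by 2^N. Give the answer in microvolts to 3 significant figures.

The full-scale span is 4.3 − (-4.3) = 8.6 V.
Required N = ⌈(89.8 − 1.76)/6.02⌉ = ⌈14.625⌉ = 15.
LSB = 8.6 V ÷ 2^15 = 8.6/32768 V = 262.45 µV.
Half an LSB is 131 µV.

131 µV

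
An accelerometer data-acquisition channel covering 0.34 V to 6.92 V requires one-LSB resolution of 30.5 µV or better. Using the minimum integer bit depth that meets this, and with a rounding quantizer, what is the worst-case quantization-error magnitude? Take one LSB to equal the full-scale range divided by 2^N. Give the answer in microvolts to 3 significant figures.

The full-scale span is 6.92 − (0.34) = 6.58 V.
Need 2^N ≥ 6.58 V / 30.5 µV = 215700 → N_min = 18.
LSB = 6.58 V ÷ 2^18 = 6.58/262144 V = 25.101 µV.
Half an LSB is 12.6 µV.

12.6 µV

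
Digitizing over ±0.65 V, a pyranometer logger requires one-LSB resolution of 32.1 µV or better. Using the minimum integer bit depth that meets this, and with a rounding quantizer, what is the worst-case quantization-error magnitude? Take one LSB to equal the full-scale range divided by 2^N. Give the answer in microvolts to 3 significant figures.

9.92 µV

Span: 0.65 V − (-0.65 V) = 1.3 V.
Levels needed ≥ 1.3/32.1 µV = 40500. 2^16 = 65536 suffices, so N_min = 16.
LSB = 1.3 V / 2^16 = 19.836 µV.
Max error for round-to-nearest is LSB/2 = 9.92 µV.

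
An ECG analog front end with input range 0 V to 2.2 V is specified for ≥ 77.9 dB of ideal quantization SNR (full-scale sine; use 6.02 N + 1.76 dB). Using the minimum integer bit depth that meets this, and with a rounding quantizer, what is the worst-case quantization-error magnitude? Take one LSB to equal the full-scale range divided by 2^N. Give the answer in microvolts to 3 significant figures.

134 µV

Full-scale range = 2.2 V.
6.02 N + 1.76 ≥ 77.9 gives N ≥ 12.648, so the minimum integer is 13.
LSB = 2.2 V ÷ 2^13 = 2.2/8192 V = 268.55 µV.
Half an LSB is 134 µV.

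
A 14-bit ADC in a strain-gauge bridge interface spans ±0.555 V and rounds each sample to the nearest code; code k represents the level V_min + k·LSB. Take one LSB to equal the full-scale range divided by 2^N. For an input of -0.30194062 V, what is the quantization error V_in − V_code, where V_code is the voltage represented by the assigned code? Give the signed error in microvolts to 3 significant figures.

Span: 0.555 V − (-0.555 V) = 1.11 V. LSB = 1.11 V / 2^14 ≈ 67.75 µV.
(V_in − V_min)/LSB = (-0.30194062 − (-0.555)) × 16384/1.11 = 3735.2476 → nearest code k = 3735.
V_code = -0.555 + (3735/16384) × 1.11 = -0.30195739746 V.
e = -0.30194062 − (-0.30195739746) = +16.8 µV.

+16.8 µV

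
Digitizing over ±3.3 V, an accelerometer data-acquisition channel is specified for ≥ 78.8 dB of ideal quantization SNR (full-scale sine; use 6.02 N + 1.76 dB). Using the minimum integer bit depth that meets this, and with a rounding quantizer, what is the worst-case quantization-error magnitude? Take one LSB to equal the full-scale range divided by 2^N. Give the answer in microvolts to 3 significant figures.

Full-scale range = 3.3 V − (-3.3 V) = 6.6 V.
6.02 N + 1.76 ≥ 78.8 gives N ≥ 12.797, so the minimum integer is 13.
LSB = 6.6 V / 2^13 = 0.80566 mV.
Max error for round-to-nearest is LSB/2 = 403 µV.

403 µV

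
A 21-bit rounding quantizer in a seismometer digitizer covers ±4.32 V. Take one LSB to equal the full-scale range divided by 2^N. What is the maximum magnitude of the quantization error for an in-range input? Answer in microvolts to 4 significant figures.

2.060 µV

The full-scale span is 4.32 − (-4.32) = 8.64 V.
Step size = 8.64/2097152 V = 4.11987 µV.
|e|_max = LSB/2 = 2.060 µV.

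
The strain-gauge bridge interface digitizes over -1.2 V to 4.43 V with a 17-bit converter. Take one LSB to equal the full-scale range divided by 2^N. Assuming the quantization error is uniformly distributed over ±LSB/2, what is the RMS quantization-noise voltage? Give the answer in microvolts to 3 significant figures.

12.4 µV

Range = 4.43 − (-1.2) = 5.63 V.
One LSB is 5.63 V / 131072 = 42.953 µV.
For a uniform distribution on [−LSB/2, +LSB/2], V_rms = LSB/√12 = 42.953 µV/3.4641 = 12.4 µV.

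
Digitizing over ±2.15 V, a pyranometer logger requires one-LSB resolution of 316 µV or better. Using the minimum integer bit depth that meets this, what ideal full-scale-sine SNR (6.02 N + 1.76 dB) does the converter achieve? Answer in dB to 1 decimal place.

The full-scale span is 2.15 − (-2.15) = 4.3 V.
Need 2^N ≥ 4.3 V / 316 µV = 13610 → N_min = 14.
Ideal SNR at N = 14: 6.02·14 + 1.76 = 86.0 dB.

86.0 dB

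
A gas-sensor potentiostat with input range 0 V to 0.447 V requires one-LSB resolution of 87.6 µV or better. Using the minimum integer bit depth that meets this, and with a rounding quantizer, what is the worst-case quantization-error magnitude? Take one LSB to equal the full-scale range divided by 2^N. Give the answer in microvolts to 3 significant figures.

Full-scale range = 0.447 V.
Required number of levels: 0.447/87.6 µV = 5102.7; smallest N with 2^N ≥ that is 13.
LSB = 0.447 V ÷ 2^13 = 0.447/8192 V = 54.565 µV.
Half an LSB is 27.3 µV.

27.3 µV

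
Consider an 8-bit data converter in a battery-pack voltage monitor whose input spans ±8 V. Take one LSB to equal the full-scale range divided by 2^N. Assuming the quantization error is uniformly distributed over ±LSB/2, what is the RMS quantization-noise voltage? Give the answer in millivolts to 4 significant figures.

Span: 8 V − (-8 V) = 16 V.
One LSB is 16 V / 256 = 62.5000 mV.
V_rms = LSB/√12 = 62.5000 mV / √12 = 18.04 mV.

18.04 mV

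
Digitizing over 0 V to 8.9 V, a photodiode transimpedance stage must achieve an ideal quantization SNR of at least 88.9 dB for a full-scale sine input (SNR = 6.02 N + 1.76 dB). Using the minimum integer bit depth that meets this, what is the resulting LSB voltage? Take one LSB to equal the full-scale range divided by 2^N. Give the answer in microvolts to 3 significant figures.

272 µV

Span = 8.9 V.
Required N = ⌈(88.9 − 1.76)/6.02⌉ = ⌈14.475⌉ = 15.
One LSB is 8.9 V / 32768 = 272 µV.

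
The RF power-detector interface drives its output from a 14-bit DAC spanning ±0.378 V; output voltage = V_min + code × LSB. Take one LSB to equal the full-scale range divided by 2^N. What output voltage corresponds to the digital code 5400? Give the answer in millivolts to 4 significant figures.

Span: 0.378 V − (-0.378 V) = 0.756 V. LSB = 0.756 V / 2^14.
V_out = -0.378 + 5400 × (0.756/16384) V
      = -0.378 V + 0.249170 V = -0.128830 V.

-128.8 mV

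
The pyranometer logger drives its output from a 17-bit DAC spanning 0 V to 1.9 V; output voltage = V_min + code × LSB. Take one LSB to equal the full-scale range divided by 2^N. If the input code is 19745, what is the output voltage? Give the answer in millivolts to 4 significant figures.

286.2 mV

Span = 1.9 V. LSB = 1.9 V / 2^17.
V_out = 0 + 19745 × (1.9/131072) V
      = 0 V + 0.286221 V = 0.286221 V.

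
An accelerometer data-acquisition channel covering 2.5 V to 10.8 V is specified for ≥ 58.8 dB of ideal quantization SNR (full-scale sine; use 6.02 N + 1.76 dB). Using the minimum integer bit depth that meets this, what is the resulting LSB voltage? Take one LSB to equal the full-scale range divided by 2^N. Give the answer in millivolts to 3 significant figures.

Range = 10.8 − (2.5) = 8.3 V.
N ≥ (58.8 − 1.76)/6.02 = 9.475 → N_min = 10.
One LSB is 8.3 V / 1024 = 8.11 mV.

8.11 mV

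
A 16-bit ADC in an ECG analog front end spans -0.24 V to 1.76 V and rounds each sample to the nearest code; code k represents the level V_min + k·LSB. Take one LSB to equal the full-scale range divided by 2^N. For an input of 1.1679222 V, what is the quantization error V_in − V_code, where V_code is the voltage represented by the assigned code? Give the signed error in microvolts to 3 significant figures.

Span: 1.76 V − (-0.24 V) = 2 V. LSB = 2 V / 2^16 ≈ 30.52 µV.
(V_in − V_min)/LSB = (1.1679222 − (-0.24)) × 65536/2 = 46134.7946 → nearest code k = 46135.
Reconstructed level: -0.24 + 46135 × 2/65536 V = 1.1679284668 V.
V_in − V_code = 1.1679222 − (1.1679284668) = −6.27 µV.

−6.27 µV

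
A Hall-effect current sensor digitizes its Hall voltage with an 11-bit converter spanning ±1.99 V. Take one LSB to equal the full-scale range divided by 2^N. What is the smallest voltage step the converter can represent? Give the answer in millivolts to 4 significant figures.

1.943 mV

Range = 1.99 − (-1.99) = 3.98 V.
2^11 = 2048 levels.
One LSB is 3.98 V / 2048 = 1.943 mV.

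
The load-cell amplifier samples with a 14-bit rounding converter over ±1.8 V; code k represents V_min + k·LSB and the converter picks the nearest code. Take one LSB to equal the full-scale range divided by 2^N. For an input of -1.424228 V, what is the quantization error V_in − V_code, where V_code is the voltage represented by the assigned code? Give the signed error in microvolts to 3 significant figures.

+39.6 µV

Span: 1.8 V − (-1.8 V) = 3.6 V. LSB = 3.6 V / 2^14 ≈ 219.7 µV.
(V_in − V_min)/LSB = (-1.424228 − (-1.8)) × 16384/3.6 = 1710.1801 → nearest code k = 1710.
V_code = V_min + k × range/2^14 = -1.8 + 1710 × 3.6/16384 = -1.4242675781 V.
V_in − V_code = -1.424228 − (-1.4242675781) = +39.6 µV.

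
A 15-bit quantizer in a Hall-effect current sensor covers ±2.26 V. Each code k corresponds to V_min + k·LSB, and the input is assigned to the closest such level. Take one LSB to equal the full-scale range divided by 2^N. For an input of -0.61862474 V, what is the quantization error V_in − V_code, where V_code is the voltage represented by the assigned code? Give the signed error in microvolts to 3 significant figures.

+33.7 µV

The full-scale span is 2.26 − (-2.26) = 4.52 V. LSB = 4.52 V / 2^15 ≈ 137.9 µV.
(V_in − V_min)/LSB = (-0.61862474 − (-2.26)) × 32768/4.52 = 11899.2444 → nearest code k = 11899.
V_code = -2.26 + (11899/32768) × 4.52 = -0.61865844727 V.
e = -0.61862474 − (-0.61865844727) = +33.7 µV.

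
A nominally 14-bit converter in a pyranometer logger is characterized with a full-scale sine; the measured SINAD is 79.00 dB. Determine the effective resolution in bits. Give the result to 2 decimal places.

ENOB = (79.00 − 1.76)/6.02 = 12.8306 bits.

12.83 bits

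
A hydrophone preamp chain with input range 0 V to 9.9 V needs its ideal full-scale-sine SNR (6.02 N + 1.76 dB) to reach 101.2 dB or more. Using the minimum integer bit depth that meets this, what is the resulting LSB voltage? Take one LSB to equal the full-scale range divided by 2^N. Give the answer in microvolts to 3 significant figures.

75.5 µV

Full-scale range = 9.9 V.
Required N = ⌈(101.2 − 1.76)/6.02⌉ = ⌈16.518⌉ = 17.
LSB = 9.9 V / 2^17 = 75.5 µV.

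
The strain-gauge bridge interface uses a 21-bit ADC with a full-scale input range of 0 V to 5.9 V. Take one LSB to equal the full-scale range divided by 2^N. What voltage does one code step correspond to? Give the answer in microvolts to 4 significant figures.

2.813 µV

Range is 5.9 V.
There are 2^21 = 2097152 steps.
LSB = 5.9 V ÷ 2^21 = 5.9/2097152 V = 2.813 µV.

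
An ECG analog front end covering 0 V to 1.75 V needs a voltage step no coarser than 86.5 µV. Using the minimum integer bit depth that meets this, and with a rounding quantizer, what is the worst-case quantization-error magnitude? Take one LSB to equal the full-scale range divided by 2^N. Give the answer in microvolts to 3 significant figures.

26.7 µV

Full-scale range = 1.75 V.
Need 2^N ≥ 1.75 V / 86.5 µV = 20230 → N_min = 15.
LSB = 1.75 V ÷ 2^15 = 1.75/32768 V = 53.406 µV.
|e|_max = LSB/2 = 26.7 µV.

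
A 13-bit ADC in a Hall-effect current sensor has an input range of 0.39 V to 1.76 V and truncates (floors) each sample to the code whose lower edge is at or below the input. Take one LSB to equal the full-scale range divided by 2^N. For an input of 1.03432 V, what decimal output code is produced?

3852

Span: 1.76 V − (0.39 V) = 1.37 V. LSB = 1.37 V / 2^13 ≈ 167.2 µV.
(V_in − V_min) × 2^13/range = (1.03432 − (0.39)) × 8192/1.37 = 3852.751.
Floor → code = 3852.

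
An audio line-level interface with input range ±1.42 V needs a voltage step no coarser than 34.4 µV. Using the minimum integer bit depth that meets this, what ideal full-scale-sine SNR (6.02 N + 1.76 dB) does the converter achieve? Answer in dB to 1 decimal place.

104.1 dB

Range = 1.42 − (-1.42) = 2.84 V.
2.84 V / 34.4 µV = 82560. Since 2^16 = 65536 and 2^17 = 131072, N = 17.
Ideal SNR at N = 17: 6.02·17 + 1.76 = 104.1 dB.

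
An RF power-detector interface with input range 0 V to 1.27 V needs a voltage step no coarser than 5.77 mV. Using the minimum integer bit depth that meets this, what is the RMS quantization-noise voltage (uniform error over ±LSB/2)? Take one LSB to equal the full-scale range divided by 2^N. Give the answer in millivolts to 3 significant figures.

Span = 1.27 V.
Need 2^N ≥ 1.27 V / 5.77 mV = 220.1 → N_min = 8.
One LSB is 1.27 V / 256 = 4.9609 mV.
V_rms = LSB/√12 = 1.43 mV.

1.43 mV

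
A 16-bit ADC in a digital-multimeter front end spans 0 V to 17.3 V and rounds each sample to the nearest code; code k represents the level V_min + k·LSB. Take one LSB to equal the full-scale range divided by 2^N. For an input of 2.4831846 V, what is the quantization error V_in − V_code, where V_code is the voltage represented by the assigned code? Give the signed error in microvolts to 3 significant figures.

Range is 17.3 V. LSB = 17.3 V / 2^16 ≈ 264.0 µV.
(V_in − V_min)/LSB = (2.4831846 − (0)) × 65536/17.3 = 9406.8200 → nearest code k = 9407.
Reconstructed level: 0 + 9407 × 17.3/65536 V = 2.4832321167 V.
e = 2.4831846 − (2.4832321167) = −47.5 µV.

−47.5 µV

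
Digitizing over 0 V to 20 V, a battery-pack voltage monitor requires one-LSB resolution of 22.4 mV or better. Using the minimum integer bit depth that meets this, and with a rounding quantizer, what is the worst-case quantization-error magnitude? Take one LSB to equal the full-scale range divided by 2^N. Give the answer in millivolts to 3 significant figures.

9.77 mV

V_FS = 20 V.
Need 2^N ≥ 20 V / 22.4 mV = 892.9 → N_min = 10.
One LSB is 20 V / 1024 = 19.531 mV.
Half an LSB is 9.77 mV.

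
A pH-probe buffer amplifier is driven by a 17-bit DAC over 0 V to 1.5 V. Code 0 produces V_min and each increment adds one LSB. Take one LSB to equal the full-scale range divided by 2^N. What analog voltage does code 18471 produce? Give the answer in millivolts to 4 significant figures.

Full-scale range = 1.5 V. LSB = 1.5 V / 2^17.
V_out = 0 + 18471 × (1.5/131072) V
      = 0 + 0.211384 = 0.211384 V.

211.4 mV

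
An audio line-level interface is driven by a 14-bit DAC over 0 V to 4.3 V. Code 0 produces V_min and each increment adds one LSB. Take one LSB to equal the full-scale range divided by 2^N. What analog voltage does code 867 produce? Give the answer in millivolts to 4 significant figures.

227.5 mV

Range is 4.3 V. LSB = 4.3 V / 2^14.
V_out = V_min + code × LSB = 0 V + 867 × 4.3 V / 16384
      = 0 V + 0.227545 V = 0.227545 V.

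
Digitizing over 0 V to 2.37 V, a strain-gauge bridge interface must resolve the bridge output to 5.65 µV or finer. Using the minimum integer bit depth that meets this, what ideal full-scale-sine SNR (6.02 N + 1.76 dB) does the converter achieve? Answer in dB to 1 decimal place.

Range is 2.37 V.
2.37 V / 5.65 µV = 419500. Since 2^18 = 262144 and 2^19 = 524288, N = 19.
6.02(19) + 1.76 = 116.14 dB.

116.1 dB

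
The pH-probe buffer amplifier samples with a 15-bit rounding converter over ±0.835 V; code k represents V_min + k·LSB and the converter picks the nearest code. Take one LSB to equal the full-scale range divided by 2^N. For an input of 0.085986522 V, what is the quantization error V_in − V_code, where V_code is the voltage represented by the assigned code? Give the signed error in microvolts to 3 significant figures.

The full-scale span is 0.835 − (-0.835) = 1.67 V. LSB = 1.67 V / 2^15 ≈ 50.96 µV.
Position in LSBs: (0.085986522 − (-0.835)) × 32768/1.67 = 18071.1894; rounding gives k = 18071.
Reconstructed level: -0.835 + 18071 × 1.67/32768 V = 0.085976867676 V.
Error = V_in − V_code = 0.085986522 − (0.085976867676) = +9.65 µV.

+9.65 µV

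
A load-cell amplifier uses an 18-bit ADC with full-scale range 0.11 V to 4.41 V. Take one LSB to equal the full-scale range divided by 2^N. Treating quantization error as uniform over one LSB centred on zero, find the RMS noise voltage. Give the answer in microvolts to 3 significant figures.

4.74 µV

Full-scale range = 4.41 V − (0.11 V) = 4.3 V.
LSB = 4.3 V ÷ 2^18 = 4.3/262144 V = 16.403 µV.
RMS of a uniform error over width LSB is LSB/√12 = 4.74 µV.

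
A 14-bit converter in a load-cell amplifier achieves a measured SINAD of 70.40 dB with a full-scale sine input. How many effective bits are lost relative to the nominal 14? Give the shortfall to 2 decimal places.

N_eff = (70.40 − 1.76)/6.02 = 11.4020 bits.
Lost resolution: 14 − 11.4020 = 2.5980 bits.

2.60 bits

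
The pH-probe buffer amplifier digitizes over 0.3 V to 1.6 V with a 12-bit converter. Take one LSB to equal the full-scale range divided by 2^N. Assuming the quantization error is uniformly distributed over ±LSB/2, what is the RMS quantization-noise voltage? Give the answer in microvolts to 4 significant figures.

The full-scale span is 1.6 − (0.3) = 1.3 V.
Step size = 1.3/4096 V = 317.383 µV.
RMS of a uniform error over width LSB is LSB/√12 = 91.62 µV.

91.62 µV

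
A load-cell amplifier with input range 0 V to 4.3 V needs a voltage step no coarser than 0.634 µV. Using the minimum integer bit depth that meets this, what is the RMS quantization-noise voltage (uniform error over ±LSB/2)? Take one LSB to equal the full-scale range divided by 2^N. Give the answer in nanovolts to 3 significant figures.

V_FS = 4.3 V.
4.3 V / 0.634 µV = 6.782e6. Since 2^22 = 4194304 and 2^23 = 8388608, N = 23.
One LSB is 4.3 V / 8388608 = 0.51260 µV.
V_rms = LSB/√12 = 148 nV.

148 nV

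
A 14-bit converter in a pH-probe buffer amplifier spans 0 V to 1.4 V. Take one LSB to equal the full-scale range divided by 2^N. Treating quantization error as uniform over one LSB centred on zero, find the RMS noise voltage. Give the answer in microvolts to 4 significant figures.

Full-scale range = 1.4 V.
Step size = 1.4/16384 V = 85.4492 µV.
For a uniform distribution on [−LSB/2, +LSB/2], V_rms = LSB/√12 = 85.4492 µV/3.4641 = 24.67 µV.

24.67 µV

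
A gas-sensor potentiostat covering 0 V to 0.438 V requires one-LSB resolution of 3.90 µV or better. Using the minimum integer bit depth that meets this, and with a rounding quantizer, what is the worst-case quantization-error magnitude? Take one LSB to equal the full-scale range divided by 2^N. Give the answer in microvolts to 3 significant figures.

Span = 0.438 V.
0.438 V / 3.90 µV = 112300. Since 2^16 = 65536 and 2^17 = 131072, N = 17.
Step size = 0.438/131072 V = 3.3417 µV.
|e|_max = LSB/2 = 1.67 µV.

1.67 µV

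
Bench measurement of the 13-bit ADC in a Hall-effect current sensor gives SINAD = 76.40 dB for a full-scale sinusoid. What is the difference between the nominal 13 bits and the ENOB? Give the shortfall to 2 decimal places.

0.60 bits

N_eff = (76.40 − 1.76)/6.02 = 12.3987 bits.
Shortfall = 13 − 12.3987 = 0.6013 bits.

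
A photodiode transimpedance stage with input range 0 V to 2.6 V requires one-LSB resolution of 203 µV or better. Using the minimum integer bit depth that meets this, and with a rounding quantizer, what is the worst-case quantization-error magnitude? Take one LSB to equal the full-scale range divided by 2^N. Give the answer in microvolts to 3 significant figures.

Range is 2.6 V.
Required number of levels: 2.6/203 µV = 12808; smallest N with 2^N ≥ that is 14.
LSB = 2.6 V / 2^14 = 158.69 µV.
|e|_max = LSB/2 = 79.3 µV.

79.3 µV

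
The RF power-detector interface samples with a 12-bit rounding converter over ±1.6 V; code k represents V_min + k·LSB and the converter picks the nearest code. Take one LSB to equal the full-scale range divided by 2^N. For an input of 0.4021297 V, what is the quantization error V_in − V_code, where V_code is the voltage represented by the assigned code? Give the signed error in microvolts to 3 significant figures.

Span: 1.6 V − (-1.6 V) = 3.2 V. LSB = 3.2 V / 2^12 ≈ 0.7813 mV.
(V_in − V_min)/LSB = (0.4021297 − (-1.6)) × 4096/3.2 = 2562.7260 → nearest code k = 2563.
V_code = -1.6 + (2563/4096) × 3.2 = 0.4023437500 V.
V_in − V_code = 0.4021297 − (0.4023437500) = −214 µV.

−214 µV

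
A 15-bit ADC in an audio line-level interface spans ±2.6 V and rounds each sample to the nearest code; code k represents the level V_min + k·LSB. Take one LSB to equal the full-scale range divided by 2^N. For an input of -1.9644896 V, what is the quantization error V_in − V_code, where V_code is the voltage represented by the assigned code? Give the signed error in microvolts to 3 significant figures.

−48.7 µV

Full-scale range = 2.6 V − (-2.6 V) = 5.2 V. LSB = 5.2 V / 2^15 ≈ 158.7 µV.
(V_in − V_min)/LSB = (-1.9644896 − (-2.6)) × 32768/5.2 = 4004.6932 → nearest code k = 4005.
Reconstructed level: -2.6 + 4005 × 5.2/32768 V = -1.9644409180 V.
Error = V_in − V_code = -1.9644896 − (-1.9644409180) = −48.7 µV.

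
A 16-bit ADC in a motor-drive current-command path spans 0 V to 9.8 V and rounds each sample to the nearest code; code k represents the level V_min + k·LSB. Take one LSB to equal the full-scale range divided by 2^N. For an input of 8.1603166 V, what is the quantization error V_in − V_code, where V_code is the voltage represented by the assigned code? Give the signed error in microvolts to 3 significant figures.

Span = 9.8 V. LSB = 9.8 V / 2^16 ≈ 149.5 µV.
Position in LSBs: (8.1603166 − (0)) × 65536/9.8 = 54570.8682; rounding gives k = 54571.
Reconstructed level: 0 + 54571 × 9.8/65536 V = 8.1603363037 V.
Error = V_in − V_code = 8.1603166 − (8.1603363037) = −19.7 µV.

−19.7 µV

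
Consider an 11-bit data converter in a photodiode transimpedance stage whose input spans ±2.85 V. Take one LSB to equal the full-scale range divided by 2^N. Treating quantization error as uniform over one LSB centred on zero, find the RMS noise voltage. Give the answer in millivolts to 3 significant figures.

0.803 mV

Range = 2.85 − (-2.85) = 5.7 V.
Step size = 5.7/2048 V = 2.7832 mV.
σ_q = LSB/√12 = 2.7832 mV/3.4641 = 0.803 mV.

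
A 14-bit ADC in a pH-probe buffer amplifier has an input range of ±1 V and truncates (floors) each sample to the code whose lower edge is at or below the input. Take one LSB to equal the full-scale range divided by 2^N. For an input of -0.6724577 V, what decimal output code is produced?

The full-scale span is 1 − (-1) = 2 V. LSB = 2 V / 2^14 ≈ 122.1 µV.
V_in − V_min = -0.6724577 − (-1) = 0.3275423 V.
Divide by LSB: 0.3275423 × 16384/2 = 2683.2265.
Truncating gives code 2683.

2683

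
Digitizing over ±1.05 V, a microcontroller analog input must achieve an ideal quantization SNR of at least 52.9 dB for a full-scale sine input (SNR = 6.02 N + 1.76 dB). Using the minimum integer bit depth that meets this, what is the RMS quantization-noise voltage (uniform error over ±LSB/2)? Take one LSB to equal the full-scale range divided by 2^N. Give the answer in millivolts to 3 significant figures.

1.18 mV

Full-scale range = 1.05 V − (-1.05 V) = 2.1 V.
Required N = ⌈(52.9 − 1.76)/6.02⌉ = ⌈8.495⌉ = 9.
LSB = 2.1 V / 2^9 = 4.1016 mV.
V_rms = LSB/√12 = 1.18 mV.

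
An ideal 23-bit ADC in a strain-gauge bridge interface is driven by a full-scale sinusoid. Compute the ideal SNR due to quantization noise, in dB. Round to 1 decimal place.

6.02(23) + 1.76 = 138.46 + 1.76 = 140.22 dB.

140.2 dB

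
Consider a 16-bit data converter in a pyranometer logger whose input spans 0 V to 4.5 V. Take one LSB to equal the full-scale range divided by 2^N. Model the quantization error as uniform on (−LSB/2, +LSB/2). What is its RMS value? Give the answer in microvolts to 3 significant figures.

Span = 4.5 V.
LSB = 4.5 V ÷ 2^16 = 4.5/65536 V = 68.665 µV.
For a uniform distribution on [−LSB/2, +LSB/2], V_rms = LSB/√12 = 68.665 µV/3.4641 = 19.8 µV.

19.8 µV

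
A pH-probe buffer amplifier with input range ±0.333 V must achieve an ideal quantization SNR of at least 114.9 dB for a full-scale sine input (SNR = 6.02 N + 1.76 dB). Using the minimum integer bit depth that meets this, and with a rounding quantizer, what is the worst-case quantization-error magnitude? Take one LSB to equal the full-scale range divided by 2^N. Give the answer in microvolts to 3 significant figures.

The full-scale span is 0.333 − (-0.333) = 0.666 V.
N ≥ (114.9 − 1.76)/6.02 = 18.794 → N_min = 19.
LSB = 0.666 V / 2^19 = 1.2703 µV.
|e|_max = LSB/2 = 0.635 µV.

0.635 µV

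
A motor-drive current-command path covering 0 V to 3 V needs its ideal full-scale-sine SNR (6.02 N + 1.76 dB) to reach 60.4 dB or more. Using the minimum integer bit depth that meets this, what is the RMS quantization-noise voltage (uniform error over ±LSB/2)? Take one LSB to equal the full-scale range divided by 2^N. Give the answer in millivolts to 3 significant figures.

0.846 mV

Full-scale range = 3 V.
N ≥ (60.4 − 1.76)/6.02 = 9.741 → N_min = 10.
LSB = 3 V / 2^10 = 2.9297 mV.
RMS noise = LSB/√12 = 0.846 mV.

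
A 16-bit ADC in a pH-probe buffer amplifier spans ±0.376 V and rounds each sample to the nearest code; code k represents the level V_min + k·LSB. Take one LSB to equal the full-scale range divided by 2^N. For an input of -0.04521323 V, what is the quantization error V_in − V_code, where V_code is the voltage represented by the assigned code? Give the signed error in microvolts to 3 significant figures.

−3.27 µV

The full-scale span is 0.376 − (-0.376) = 0.752 V. LSB = 0.752 V / 2^16 ≈ 11.47 µV.
(V_in − V_min)/LSB = (-0.04521323 − (-0.376)) × 65536/0.752 = 28827.7151 → nearest code k = 28828.
V_code = V_min + k × range/2^16 = -0.376 + 28828 × 0.752/65536 = -0.045209960938 V.
V_in − V_code = -0.04521323 − (-0.045209960938) = −3.27 µV.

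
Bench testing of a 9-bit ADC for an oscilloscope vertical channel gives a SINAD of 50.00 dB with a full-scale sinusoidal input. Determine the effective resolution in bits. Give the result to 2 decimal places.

8.01 bits

ENOB = (50.00 − 1.76)/6.02 = 8.0133 bits.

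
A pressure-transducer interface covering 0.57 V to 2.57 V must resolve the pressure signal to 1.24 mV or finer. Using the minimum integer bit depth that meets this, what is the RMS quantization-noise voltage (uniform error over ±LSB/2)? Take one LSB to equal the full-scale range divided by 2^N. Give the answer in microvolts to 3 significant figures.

Full-scale range = 2.57 V − (0.57 V) = 2 V.
2 V / 1.24 mV = 1613. Since 2^10 = 1024 and 2^11 = 2048, N = 11.
LSB = 2 V ÷ 2^11 = 2/2048 V = 0.97656 mV.
V_rms = LSB/√12 = 282 µV.

282 µV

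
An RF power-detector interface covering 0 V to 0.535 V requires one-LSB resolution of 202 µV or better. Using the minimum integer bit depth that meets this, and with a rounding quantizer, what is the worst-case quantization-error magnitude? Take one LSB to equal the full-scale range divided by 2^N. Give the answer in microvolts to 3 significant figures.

Full-scale range = 0.535 V.
Need 2^N ≥ 0.535 V / 202 µV = 2649 → N_min = 12.
Step size = 0.535/4096 V = 130.62 µV.
Half an LSB is 65.3 µV.

65.3 µV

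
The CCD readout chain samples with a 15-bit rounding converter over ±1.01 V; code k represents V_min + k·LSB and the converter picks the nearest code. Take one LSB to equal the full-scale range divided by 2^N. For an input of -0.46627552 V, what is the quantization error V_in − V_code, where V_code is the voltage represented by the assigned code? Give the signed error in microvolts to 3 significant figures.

+11.1 µV

Full-scale range = 1.01 V − (-1.01 V) = 2.02 V. LSB = 2.02 V / 2^15 ≈ 61.65 µV.
Position in LSBs: (-0.46627552 − (-1.01)) × 32768/2.02 = 8820.1801; rounding gives k = 8820.
Reconstructed level: -1.01 + 8820 × 2.02/32768 V = -0.46628662109 V.
e = -0.46627552 − (-0.46628662109) = +11.1 µV.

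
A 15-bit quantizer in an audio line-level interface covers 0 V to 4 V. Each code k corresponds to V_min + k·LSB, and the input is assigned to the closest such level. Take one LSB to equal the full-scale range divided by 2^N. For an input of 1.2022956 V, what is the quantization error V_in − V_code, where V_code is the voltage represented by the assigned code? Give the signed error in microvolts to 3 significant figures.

+25.1 µV

V_FS = 4 V. LSB = 4 V / 2^15 ≈ 122.1 µV.
Position in LSBs: (1.2022956 − (0)) × 32768/4 = 9849.2056; rounding gives k = 9849.
V_code = 0 + (9849/32768) × 4 = 1.2022705078 V.
V_in − V_code = 1.2022956 − (1.2022705078) = +25.1 µV.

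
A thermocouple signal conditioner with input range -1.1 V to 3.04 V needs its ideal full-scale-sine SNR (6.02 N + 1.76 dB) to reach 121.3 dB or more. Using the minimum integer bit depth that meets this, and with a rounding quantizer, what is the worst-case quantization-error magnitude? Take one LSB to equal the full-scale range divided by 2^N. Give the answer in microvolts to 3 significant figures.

1.97 µV

Span: 3.04 V − (-1.1 V) = 4.14 V.
Solving 6.02 N ≥ 121.3 − 1.76: N ≥ 19.857. Round up → N = 20.
LSB = 4.14 V ÷ 2^20 = 4.14/1048576 V = 3.9482 µV.
Max error for round-to-nearest is LSB/2 = 1.97 µV.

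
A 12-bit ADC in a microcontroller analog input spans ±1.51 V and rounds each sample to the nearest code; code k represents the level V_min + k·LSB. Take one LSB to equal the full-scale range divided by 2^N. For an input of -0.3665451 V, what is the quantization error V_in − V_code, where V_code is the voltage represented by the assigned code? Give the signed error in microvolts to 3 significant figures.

−105 µV

The full-scale span is 1.51 − (-1.51) = 3.02 V. LSB = 3.02 V / 2^12 ≈ 0.7373 mV.
(-0.3665451 − (-1.51)) / LSB = 1.1434549 × 4096/3.02 = 1550.8580. Nearest integer: k = 1551.
V_code = V_min + k × range/2^12 = -1.51 + 1551 × 3.02/4096 = -0.3664404297 V.
Error = V_in − V_code = -0.3665451 − (-0.3664404297) = −105 µV.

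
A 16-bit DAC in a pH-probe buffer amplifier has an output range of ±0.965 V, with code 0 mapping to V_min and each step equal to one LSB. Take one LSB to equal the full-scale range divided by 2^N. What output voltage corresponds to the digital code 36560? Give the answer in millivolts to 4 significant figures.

Span: 0.965 V − (-0.965 V) = 1.93 V. LSB = 1.93 V / 2^16.
Output = V_min + (36560/65536) × range = -0.965 + 0.557861 × 1.93 V
      = -0.965 V + 1.07667 V = 0.111672 V.

111.7 mV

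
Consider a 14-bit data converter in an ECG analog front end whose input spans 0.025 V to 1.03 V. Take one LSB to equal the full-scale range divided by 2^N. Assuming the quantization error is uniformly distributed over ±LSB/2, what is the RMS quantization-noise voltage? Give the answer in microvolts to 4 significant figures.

17.71 µV

Full-scale range = 1.03 V − (0.025 V) = 1.005 V.
Step size = 1.005/16384 V = 61.3403 µV.
V_rms = LSB/√12 = 61.3403 µV / √12 = 17.71 µV.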